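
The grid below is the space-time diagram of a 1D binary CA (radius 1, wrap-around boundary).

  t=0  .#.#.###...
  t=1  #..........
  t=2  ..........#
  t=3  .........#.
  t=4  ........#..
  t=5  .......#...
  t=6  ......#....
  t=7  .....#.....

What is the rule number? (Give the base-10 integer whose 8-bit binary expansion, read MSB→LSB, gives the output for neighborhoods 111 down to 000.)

  nb ###: next=.  (t=0,i=6, bit7=0)
  nb ##.: next=.  (t=0,i=7, bit6=0)
  nb #.#: next=.  (t=0,i=2, bit5=0)
  nb #..: next=.  (t=0,i=8, bit4=0)
  nb .##: next=.  (t=0,i=5, bit3=0)
  nb .#.: next=.  (t=0,i=1, bit2=0)
  nb ..#: next=#  (t=0,i=0, bit1=1)
  nb ...: next=.  (t=0,i=9, bit0=0)
  bits 00000010 = 2

2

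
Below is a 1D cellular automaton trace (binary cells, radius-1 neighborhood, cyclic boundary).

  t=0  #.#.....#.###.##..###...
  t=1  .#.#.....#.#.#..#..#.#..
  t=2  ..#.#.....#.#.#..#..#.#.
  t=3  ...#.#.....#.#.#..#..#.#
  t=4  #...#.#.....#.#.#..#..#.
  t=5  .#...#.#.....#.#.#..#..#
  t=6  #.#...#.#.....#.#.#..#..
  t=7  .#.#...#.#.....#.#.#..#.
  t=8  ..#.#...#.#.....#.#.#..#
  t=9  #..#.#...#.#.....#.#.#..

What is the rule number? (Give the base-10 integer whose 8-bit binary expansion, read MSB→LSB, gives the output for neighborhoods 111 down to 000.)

  ### -> #   bit 7 = 1  t=0,i=11
  ##. -> .   bit 6 = 0  t=0,i=12
  #.# -> #   bit 5 = 1  t=0,i=1
  #.. -> #   bit 4 = 1  t=0,i=3
  .## -> .   bit 3 = 0  t=0,i=10
  .#. -> .   bit 2 = 0  t=0,i=0
  ..# -> .   bit 1 = 0  t=0,i=7
  ... -> .   bit 0 = 0  t=0,i=4
  bits 10110000 = 176

176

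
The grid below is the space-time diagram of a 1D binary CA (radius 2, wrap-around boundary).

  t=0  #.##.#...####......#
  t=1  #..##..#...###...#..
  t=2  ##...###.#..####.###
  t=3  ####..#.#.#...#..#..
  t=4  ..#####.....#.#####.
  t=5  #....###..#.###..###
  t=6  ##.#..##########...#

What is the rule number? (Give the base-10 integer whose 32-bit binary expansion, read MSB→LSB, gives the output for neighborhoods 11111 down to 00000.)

1468426802

  [31] ##### => .  t=2,i=19
  [30] ####. => #  t=0,i=11
  [29] ###.# => .  t=2,i=7
  [28] ###.. => #  t=0,i=12
  [27] ##.## => .  t=0,i=1
  [26] ##.#. => #  t=0,i=4
  [25] ##..# => #  t=1,i=5
  [24] ##... => #  t=0,i=13
  [23] #.### => #  t=2,i=17
  [22] #.##. => .  t=0,i=2
  [21] #.#.# => .  t=3,i=8
  [20] #.#.. => .  t=0,i=5
  [19] #..## => .  t=1,i=2
  [18] #..#. => #  t=1,i=6
  [17] #...# => #  t=0,i=7
  [16] #.... => .  t=0,i=14
  [15] .#### => .  t=0,i=10
  [14] .###. => #  t=1,i=12
  [13] .##.# => #  t=0,i=0
  [12] .##.. => .  t=1,i=4
  [11] .#.## => #  t=4,i=13
  [10] .#.#. => .  t=3,i=7
  [9] .#..# => #  t=1,i=1
  [8] .#... => .  t=0,i=6
  [7] ..### => .  t=0,i=9
  [6] ..##. => .  t=0,i=19
  [5] ..#.# => #  t=3,i=6
  [4] ..#.. => #  t=1,i=0
  [3] ...## => .  t=0,i=8
  [2] ...#. => .  t=1,i=16
  [1] ....# => #  t=0,i=17
  [0] ..... => .  t=0,i=15
  bits 01010111100001100110101000110010 = 1468426802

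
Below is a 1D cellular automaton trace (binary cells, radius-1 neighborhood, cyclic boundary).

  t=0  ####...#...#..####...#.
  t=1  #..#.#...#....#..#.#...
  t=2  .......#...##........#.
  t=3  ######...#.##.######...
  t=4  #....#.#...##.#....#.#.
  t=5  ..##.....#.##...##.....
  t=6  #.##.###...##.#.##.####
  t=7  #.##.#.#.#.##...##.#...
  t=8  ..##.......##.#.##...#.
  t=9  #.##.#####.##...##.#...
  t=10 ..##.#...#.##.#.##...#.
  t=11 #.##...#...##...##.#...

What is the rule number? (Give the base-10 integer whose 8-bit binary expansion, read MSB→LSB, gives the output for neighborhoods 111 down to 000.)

73

  nb ###: next=.  (t=0,i=1, bit7=0)
  nb ##.: next=#  (t=0,i=3, bit6=1)
  nb #.#: next=.  (t=0,i=22, bit5=0)
  nb #..: next=.  (t=0,i=4, bit4=0)
  nb .##: next=#  (t=0,i=0, bit3=1)
  nb .#.: next=.  (t=0,i=7, bit2=0)
  nb ..#: next=.  (t=0,i=6, bit1=0)
  nb ...: next=#  (t=0,i=5, bit0=1)
  bits 01001001 = 73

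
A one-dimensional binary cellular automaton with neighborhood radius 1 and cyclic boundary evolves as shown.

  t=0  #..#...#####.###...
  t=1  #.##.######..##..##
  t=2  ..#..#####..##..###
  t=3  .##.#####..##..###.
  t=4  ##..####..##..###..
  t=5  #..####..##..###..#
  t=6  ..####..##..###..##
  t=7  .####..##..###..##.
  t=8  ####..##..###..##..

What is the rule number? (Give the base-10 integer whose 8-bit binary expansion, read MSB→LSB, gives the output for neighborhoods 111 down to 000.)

  ### -> #   bit 7 = 1  t=0,i=8
  ##. -> .   bit 6 = 0  t=0,i=11
  #.# -> .   bit 5 = 0  t=0,i=12
  #.. -> .   bit 4 = 0  t=0,i=1
  .## -> #   bit 3 = 1  t=0,i=7
  .#. -> #   bit 2 = 1  t=0,i=0
  ..# -> #   bit 1 = 1  t=0,i=2
  ... -> #   bit 0 = 1  t=0,i=5
  bits 10001111 = 143

143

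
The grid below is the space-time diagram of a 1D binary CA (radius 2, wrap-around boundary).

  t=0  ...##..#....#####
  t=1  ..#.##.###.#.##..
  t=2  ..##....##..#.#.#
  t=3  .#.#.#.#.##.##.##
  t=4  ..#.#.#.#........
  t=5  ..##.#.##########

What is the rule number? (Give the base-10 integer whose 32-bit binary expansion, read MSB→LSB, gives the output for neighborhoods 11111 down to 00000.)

2719604025

  #####|#  b31=1 t=0,i=14
  ####.|.  b30=0 t=0,i=15
  ###.#|#  b29=1 t=1,i=9
  ###..|.  b28=0 t=0,i=16
  ##.##|.  b27=0 t=1,i=6
  ##.#.|.  b26=0 t=1,i=10
  ##..#|#  b25=1 t=0,i=5
  ##...|.  b24=0 t=0,i=0
  #.###|.  b23=0 t=1,i=7
  #.##.|.  b22=0 t=1,i=4
  #.#.#|.  b21=0 t=1,i=11
  #.#..|#  b20=1 t=2,i=16
  #..##|#  b19=1 t=2,i=1
  #..#.|.  b18=0 t=0,i=6
  #...#|.  b17=0 t=0,i=1
  #....|#  b16=1 t=0,i=9
  .####|#  b15=1 t=0,i=13
  .###.|#  b14=1 t=1,i=8
  .##.#|.  b13=0 t=1,i=5
  .##..|#  b12=1 t=0,i=4
  .#.##|#  b11=1 t=1,i=3
  .#.#.|#  b10=1 t=2,i=13
  .#..#|.  b9=0 t=2,i=0
  .#...|#  b8=1 t=0,i=8
  ..###|.  b7=0 t=0,i=12
  ..##.|.  b6=0 t=0,i=3
  ..#.#|#  b5=1 t=1,i=2
  ..#..|#  b4=1 t=0,i=7
  ...##|#  b3=1 t=0,i=2
  ...#.|.  b2=0 t=1,i=1
  ....#|.  b1=0 t=0,i=10
  .....|#  b0=1 t=4,i=11
  bits 10100010000110011101110100111001 = 2719604025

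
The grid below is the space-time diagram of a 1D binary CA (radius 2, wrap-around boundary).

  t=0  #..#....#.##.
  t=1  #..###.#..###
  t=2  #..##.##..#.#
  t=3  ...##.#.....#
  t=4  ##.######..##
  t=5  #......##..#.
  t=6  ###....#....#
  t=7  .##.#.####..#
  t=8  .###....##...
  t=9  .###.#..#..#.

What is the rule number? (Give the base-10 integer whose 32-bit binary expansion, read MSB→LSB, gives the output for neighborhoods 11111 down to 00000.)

  nb #####: next=.  (t=4,i=5, bit31=0)
  nb ####.: next=#  (t=1,i=12, bit30=1)
  nb ###.#: next=.  (t=1,i=5, bit29=0)
  nb ###..: next=#  (t=1,i=0, bit28=1)
  nb ##.##: next=.  (t=2,i=5, bit27=0)
  nb ##.#.: next=#  (t=0,i=12, bit26=1)
  nb ##..#: next=.  (t=1,i=1, bit25=0)
  nb ##...: next=.  (t=6,i=3, bit24=0)
  nb #.###: next=.  (t=4,i=3, bit23=0)
  nb #.##.: next=#  (t=0,i=10, bit22=1)
  nb #.#.#: next=.  (t=7,i=4, bit21=0)
  nb #.#..: next=#  (t=0,i=0, bit20=1)
  nb #..##: next=.  (t=1,i=2, bit19=0)
  nb #..#.: next=.  (t=0,i=2, bit18=0)
  nb #...#: next=#  (t=3,i=1, bit17=1)
  nb #....: next=#  (t=0,i=5, bit16=1)
  nb .####: next=.  (t=1,i=11, bit15=0)
  nb .###.: next=#  (t=1,i=4, bit14=1)
  nb .##.#: next=#  (t=0,i=11, bit13=1)
  nb .##..: next=.  (t=2,i=0, bit12=0)
  nb .#.##: next=.  (t=0,i=9, bit11=0)
  nb .#.#.: next=#  (t=5,i=12, bit10=1)
  nb .#..#: next=.  (t=0,i=1, bit9=0)
  nb .#...: next=#  (t=0,i=4, bit8=1)
  nb ..###: next=#  (t=1,i=3, bit7=1)
  nb ..##.: next=#  (t=2,i=3, bit6=1)
  nb ..#.#: next=.  (t=0,i=8, bit5=0)
  nb ..#..: next=#  (t=0,i=3, bit4=1)
  nb ...##: next=.  (t=3,i=2, bit3=0)
  nb ...#.: next=#  (t=0,i=7, bit2=1)
  nb ....#: next=.  (t=0,i=6, bit1=0)
  nb .....: next=.  (t=3,i=9, bit0=0)
  bits 01010100010100110110010111010100 = 1414751700

1414751700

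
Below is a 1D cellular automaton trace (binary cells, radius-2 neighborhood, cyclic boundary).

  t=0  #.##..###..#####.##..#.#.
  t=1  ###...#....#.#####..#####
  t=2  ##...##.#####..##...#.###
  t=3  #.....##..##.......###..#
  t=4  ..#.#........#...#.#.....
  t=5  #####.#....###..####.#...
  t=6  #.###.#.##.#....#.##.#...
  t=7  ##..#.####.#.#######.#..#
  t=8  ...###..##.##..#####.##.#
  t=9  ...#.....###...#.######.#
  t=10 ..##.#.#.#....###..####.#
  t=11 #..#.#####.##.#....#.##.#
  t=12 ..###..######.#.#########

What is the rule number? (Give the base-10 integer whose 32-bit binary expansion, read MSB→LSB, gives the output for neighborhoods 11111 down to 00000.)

3899993782

  [31] ##### => #  t=0,i=13
  [30] ####. => #  t=0,i=14
  [29] ###.# => #  t=0,i=15
  [28] ###.. => .  t=0,i=8
  [27] ##.## => #  t=0,i=16
  [26] ##.#. => .  t=5,i=5
  [25] ##..# => .  t=0,i=4
  [24] ##... => .  t=1,i=3
  [23] #.### => .  t=1,i=13
  [22] #.##. => #  t=0,i=2
  [21] #.#.# => #  t=0,i=0
  [20] #.#.. => #  t=4,i=4
  [19] #..## => .  t=0,i=5
  [18] #..#. => #  t=0,i=20
  [17] #...# => .  t=1,i=4
  [16] #.... => #  t=1,i=8
  [15] .#### => .  t=0,i=12
  [14] .###. => .  t=0,i=7
  [13] .##.# => #  t=2,i=6
  [12] .##.. => .  t=0,i=3
  [11] .#.## => #  t=0,i=1
  [10] .#.#. => #  t=0,i=22
  [9] .#..# => #  t=7,i=22
  [8] .#... => .  t=1,i=7
  [7] ..### => #  t=0,i=6
  [6] ..##. => .  t=2,i=5
  [5] ..#.# => #  t=0,i=21
  [4] ..#.. => #  t=1,i=6
  [3] ...## => .  t=2,i=4
  [2] ...#. => #  t=1,i=5
  [1] ....# => #  t=1,i=9
  [0] ..... => .  t=3,i=3
  bits 11101000011101010010111010110110 = 3899993782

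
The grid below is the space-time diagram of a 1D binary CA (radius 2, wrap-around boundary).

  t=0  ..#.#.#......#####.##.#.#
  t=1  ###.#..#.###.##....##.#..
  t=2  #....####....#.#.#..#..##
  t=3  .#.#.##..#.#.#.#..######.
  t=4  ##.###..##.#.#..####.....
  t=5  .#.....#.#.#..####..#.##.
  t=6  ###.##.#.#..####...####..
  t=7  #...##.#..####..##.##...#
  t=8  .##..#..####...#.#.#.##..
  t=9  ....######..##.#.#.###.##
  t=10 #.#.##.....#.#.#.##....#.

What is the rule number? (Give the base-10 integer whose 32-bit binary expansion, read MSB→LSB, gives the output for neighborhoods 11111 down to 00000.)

24030131

  [31] ##### => .  t=0,i=15
  [30] ####. => .  t=0,i=16
  [29] ###.# => .  t=0,i=17
  [28] ###.. => .  t=2,i=0
  [27] ##.## => .  t=0,i=18
  [26] ##.#. => .  t=0,i=21
  [25] ##..# => .  t=3,i=7
  [24] ##... => #  t=1,i=15
  [23] #.### => .  t=1,i=9
  [22] #.##. => #  t=0,i=19
  [21] #.#.# => #  t=0,i=4
  [20] #.#.. => .  t=0,i=6
  [19] #..## => #  t=1,i=24
  [18] #..#. => #  t=0,i=1
  [17] #...# => #  t=6,i=17
  [16] #.... => .  t=0,i=8
  [15] .#### => #  t=0,i=14
  [14] .###. => .  t=1,i=1
  [13] .##.# => #  t=0,i=20
  [12] .##.. => .  t=1,i=14
  [11] .#.## => #  t=1,i=8
  [10] .#.#. => .  t=0,i=3
  [9] .#..# => #  t=0,i=0
  [8] .#... => #  t=0,i=7
  [7] ..### => #  t=0,i=13
  [6] ..##. => .  t=1,i=19
  [5] ..#.# => #  t=0,i=2
  [4] ..#.. => #  t=2,i=20
  [3] ...## => .  t=0,i=12
  [2] ...#. => .  t=2,i=12
  [1] ....# => #  t=0,i=11
  [0] ..... => #  t=0,i=9
  bits 00000001011011101010101110110011 = 24030131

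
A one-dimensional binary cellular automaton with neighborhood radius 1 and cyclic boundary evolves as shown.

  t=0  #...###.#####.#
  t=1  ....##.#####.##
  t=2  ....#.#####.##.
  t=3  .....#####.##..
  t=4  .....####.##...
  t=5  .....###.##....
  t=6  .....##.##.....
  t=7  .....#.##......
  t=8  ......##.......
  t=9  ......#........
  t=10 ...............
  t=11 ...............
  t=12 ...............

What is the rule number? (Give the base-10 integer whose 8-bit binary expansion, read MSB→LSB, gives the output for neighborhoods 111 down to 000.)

  nb ###: next=#  (t=0,i=5, bit7=1)
  nb ##.: next=.  (t=0,i=0, bit6=0)
  nb #.#: next=#  (t=0,i=7, bit5=1)
  nb #..: next=.  (t=0,i=1, bit4=0)
  nb .##: next=#  (t=0,i=4, bit3=1)
  nb .#.: next=.  (t=2,i=4, bit2=0)
  nb ..#: next=.  (t=0,i=3, bit1=0)
  nb ...: next=.  (t=0,i=2, bit0=0)
  bits 10101000 = 168

168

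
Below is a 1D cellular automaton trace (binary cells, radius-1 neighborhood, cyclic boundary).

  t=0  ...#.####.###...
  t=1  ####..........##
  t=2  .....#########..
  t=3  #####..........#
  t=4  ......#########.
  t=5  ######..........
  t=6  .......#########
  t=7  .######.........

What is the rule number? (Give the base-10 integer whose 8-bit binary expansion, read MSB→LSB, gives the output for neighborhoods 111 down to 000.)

  nb ###: next=.  (t=0,i=6, bit7=0)
  nb ##.: next=.  (t=0,i=8, bit6=0)
  nb #.#: next=.  (t=0,i=4, bit5=0)
  nb #..: next=.  (t=0,i=13, bit4=0)
  nb .##: next=.  (t=0,i=5, bit3=0)
  nb .#.: next=#  (t=0,i=3, bit2=1)
  nb ..#: next=#  (t=0,i=2, bit1=1)
  nb ...: next=#  (t=0,i=0, bit0=1)
  bits 00000111 = 7

7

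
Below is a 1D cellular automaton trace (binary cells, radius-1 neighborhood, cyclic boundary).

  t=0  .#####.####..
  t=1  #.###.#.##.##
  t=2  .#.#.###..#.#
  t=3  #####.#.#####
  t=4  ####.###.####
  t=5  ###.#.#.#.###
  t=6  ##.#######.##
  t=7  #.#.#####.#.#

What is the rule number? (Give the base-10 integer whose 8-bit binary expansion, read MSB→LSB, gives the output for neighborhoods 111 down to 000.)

183

  nb ###: next=#  (t=0,i=2, bit7=1)
  nb ##.: next=.  (t=0,i=5, bit6=0)
  nb #.#: next=#  (t=0,i=6, bit5=1)
  nb #..: next=#  (t=0,i=11, bit4=1)
  nb .##: next=.  (t=0,i=1, bit3=0)
  nb .#.: next=#  (t=1,i=6, bit2=1)
  nb ..#: next=#  (t=0,i=0, bit1=1)
  nb ...: next=#  (t=0,i=12, bit0=1)
  bits 10110111 = 183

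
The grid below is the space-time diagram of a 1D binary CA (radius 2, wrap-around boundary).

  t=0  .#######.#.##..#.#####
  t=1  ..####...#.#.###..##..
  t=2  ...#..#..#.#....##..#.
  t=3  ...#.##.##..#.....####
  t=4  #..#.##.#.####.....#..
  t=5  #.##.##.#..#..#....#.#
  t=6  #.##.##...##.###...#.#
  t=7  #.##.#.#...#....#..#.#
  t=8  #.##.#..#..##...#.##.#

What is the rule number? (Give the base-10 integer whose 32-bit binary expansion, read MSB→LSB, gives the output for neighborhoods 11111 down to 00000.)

  #####|#  b31=1 t=0,i=3
  ####.|.  b30=0 t=0,i=6
  ###.#|.  b29=0 t=0,i=7
  ###..|.  b28=0 t=1,i=5
  ##.##|.  b27=0 t=0,i=0
  ##.#.|.  b26=0 t=0,i=8
  ##..#|#  b25=1 t=0,i=13
  ##...|#  b24=1 t=1,i=6
  #.###|.  b23=0 t=0,i=1
  #.##.|#  b22=1 t=0,i=11
  #.#.#|#  b21=1 t=0,i=9
  #.#..|.  b20=0 t=2,i=11
  #..##|#  b19=1 t=1,i=17
  #..#.|#  b18=1 t=0,i=14
  #...#|.  b17=0 t=1,i=7
  #....|.  b16=0 t=1,i=21
  .####|#  b15=1 t=0,i=2
  .###.|.  b14=0 t=1,i=14
  .##.#|#  b13=1 t=3,i=6
  .##..|.  b12=0 t=0,i=12
  .#.##|.  b11=0 t=0,i=10
  .#.#.|.  b10=0 t=1,i=10
  .#..#|.  b9=0 t=2,i=4
  .#...|#  b8=1 t=2,i=12
  ..###|.  b7=0 t=1,i=2
  ..##.|.  b6=0 t=1,i=18
  ..#.#|#  b5=1 t=0,i=15
  ..#..|#  b4=1 t=2,i=3
  ...##|.  b3=0 t=1,i=1
  ...#.|.  b2=0 t=1,i=8
  ....#|.  b1=0 t=1,i=0
  .....|.  b0=0 t=3,i=15
  bits 10000011011011001010000100110000 = 2204934448

2204934448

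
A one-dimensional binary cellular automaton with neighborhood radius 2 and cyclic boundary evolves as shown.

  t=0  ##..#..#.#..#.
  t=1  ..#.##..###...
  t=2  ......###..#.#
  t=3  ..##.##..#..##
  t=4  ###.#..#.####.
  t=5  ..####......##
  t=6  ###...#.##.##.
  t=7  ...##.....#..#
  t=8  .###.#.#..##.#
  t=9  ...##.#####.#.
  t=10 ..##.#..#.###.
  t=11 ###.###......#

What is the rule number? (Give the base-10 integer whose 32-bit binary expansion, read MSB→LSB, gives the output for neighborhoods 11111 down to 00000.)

2937718489

  [31] ##### => #  t=9,i=8
  [30] ####. => .  t=4,i=11
  [29] ###.# => #  t=4,i=2
  [28] ###.. => .  t=1,i=10
  [27] ##.## => #  t=3,i=4
  [26] ##.#. => #  t=4,i=3
  [25] ##..# => #  t=0,i=2
  [24] ##... => #  t=1,i=11
  [23] #.### => .  t=4,i=0
  [22] #.##. => .  t=0,i=0
  [21] #.#.# => .  t=8,i=5
  [20] #.#.. => #  t=0,i=9
  [19] #..## => #  t=1,i=7
  [18] #..#. => .  t=0,i=3
  [17] #...# => #  t=6,i=4
  [16] #.... => .  t=1,i=12
  [15] .#### => .  t=4,i=10
  [14] .###. => .  t=1,i=9
  [13] .##.# => .  t=3,i=3
  [12] .##.. => .  t=0,i=1
  [11] .#.## => .  t=0,i=13
  [10] .#.#. => #  t=0,i=8
  [9] .#..# => #  t=0,i=5
  [8] .#... => .  t=2,i=0
  [7] ..### => #  t=1,i=8
  [6] ..##. => #  t=3,i=2
  [5] ..#.# => .  t=0,i=7
  [4] ..#.. => #  t=0,i=4
  [3] ...## => #  t=2,i=5
  [2] ...#. => .  t=1,i=1
  [1] ....# => .  t=1,i=0
  [0] ..... => #  t=1,i=13
  bits 10101111000110100000011011011001 = 2937718489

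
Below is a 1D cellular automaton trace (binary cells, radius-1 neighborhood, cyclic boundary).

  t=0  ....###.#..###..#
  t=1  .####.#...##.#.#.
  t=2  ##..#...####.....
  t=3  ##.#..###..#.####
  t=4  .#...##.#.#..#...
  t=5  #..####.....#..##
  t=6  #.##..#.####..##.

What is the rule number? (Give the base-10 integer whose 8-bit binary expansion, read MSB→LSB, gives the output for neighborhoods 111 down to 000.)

  nb ###: next=.  (t=0,i=5, bit7=0)
  nb ##.: next=#  (t=0,i=6, bit6=1)
  nb #.#: next=.  (t=0,i=7, bit5=0)
  nb #..: next=.  (t=0,i=0, bit4=0)
  nb .##: next=#  (t=0,i=4, bit3=1)
  nb .#.: next=.  (t=0,i=8, bit2=0)
  nb ..#: next=#  (t=0,i=3, bit1=1)
  nb ...: next=#  (t=0,i=1, bit0=1)
  bits 01001011 = 75

75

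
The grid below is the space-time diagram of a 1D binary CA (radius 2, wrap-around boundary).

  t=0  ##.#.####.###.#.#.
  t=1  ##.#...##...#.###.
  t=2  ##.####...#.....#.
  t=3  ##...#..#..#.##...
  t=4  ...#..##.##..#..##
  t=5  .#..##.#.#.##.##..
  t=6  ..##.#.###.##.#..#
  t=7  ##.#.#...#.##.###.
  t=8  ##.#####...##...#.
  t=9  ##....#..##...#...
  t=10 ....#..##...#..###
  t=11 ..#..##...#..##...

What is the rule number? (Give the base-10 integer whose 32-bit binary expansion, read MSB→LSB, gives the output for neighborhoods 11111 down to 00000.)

1652434699

  [31] ##### => .  t=8,i=5
  [30] ####. => #  t=0,i=7
  [29] ###.# => #  t=0,i=8
  [28] ###.. => .  t=2,i=6
  [27] ##.## => .  t=0,i=9
  [26] ##.#. => .  t=0,i=2
  [25] ##..# => #  t=4,i=11
  [24] ##... => .  t=1,i=9
  [23] #.### => .  t=0,i=5
  [22] #.##. => #  t=0,i=0
  [21] #.#.# => #  t=0,i=3
  [20] #.#.. => #  t=1,i=3
  [19] #..## => #  t=4,i=5
  [18] #..#. => #  t=3,i=7
  [17] #...# => #  t=1,i=5
  [16] #.... => .  t=2,i=12
  [15] .#### => .  t=0,i=6
  [14] .###. => .  t=0,i=11
  [13] .##.# => #  t=0,i=1
  [12] .##.. => .  t=1,i=8
  [11] .#.## => .  t=0,i=4
  [10] .#.#. => #  t=0,i=15
  [9] .#..# => #  t=3,i=6
  [8] .#... => #  t=1,i=4
  [7] ..### => .  t=10,i=15
  [6] ..##. => .  t=1,i=7
  [5] ..#.# => .  t=1,i=12
  [4] ..#.. => .  t=2,i=10
  [3] ...## => #  t=1,i=6
  [2] ...#. => .  t=1,i=11
  [1] ....# => #  t=2,i=14
  [0] ..... => #  t=2,i=13
  bits 01100010011111100010011100001011 = 1652434699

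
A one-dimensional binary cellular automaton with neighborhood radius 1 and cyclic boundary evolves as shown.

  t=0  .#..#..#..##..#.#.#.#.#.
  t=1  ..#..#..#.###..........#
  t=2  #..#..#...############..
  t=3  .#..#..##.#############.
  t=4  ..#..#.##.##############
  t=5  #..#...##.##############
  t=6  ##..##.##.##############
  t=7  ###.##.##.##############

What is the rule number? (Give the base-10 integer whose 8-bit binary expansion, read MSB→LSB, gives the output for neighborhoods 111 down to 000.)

217

  ###|#  b7=1 t=1,i=11
  ##.|#  b6=1 t=0,i=11
  #.#|.  b5=0 t=0,i=15
  #..|#  b4=1 t=0,i=2
  .##|#  b3=1 t=0,i=10
  .#.|.  b2=0 t=0,i=1
  ..#|.  b1=0 t=0,i=0
  ...|#  b0=1 t=1,i=14
  bits 11011001 = 217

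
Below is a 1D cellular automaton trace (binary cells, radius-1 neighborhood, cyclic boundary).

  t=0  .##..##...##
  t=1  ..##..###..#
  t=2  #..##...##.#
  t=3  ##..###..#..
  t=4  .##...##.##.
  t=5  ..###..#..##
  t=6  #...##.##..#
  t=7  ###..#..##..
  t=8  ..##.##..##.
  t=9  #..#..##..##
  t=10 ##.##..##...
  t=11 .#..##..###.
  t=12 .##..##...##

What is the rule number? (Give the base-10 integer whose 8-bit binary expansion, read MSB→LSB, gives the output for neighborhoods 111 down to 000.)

  ### -> .   bit 7 = 0  t=1,i=7
  ##. -> #   bit 6 = 1  t=0,i=2
  #.# -> .   bit 5 = 0  t=0,i=0
  #.. -> #   bit 4 = 1  t=0,i=3
  .## -> .   bit 3 = 0  t=0,i=1
  .#. -> #   bit 2 = 1  t=1,i=11
  ..# -> .   bit 1 = 0  t=0,i=4
  ... -> #   bit 0 = 1  t=0,i=8
  bits 01010101 = 85

85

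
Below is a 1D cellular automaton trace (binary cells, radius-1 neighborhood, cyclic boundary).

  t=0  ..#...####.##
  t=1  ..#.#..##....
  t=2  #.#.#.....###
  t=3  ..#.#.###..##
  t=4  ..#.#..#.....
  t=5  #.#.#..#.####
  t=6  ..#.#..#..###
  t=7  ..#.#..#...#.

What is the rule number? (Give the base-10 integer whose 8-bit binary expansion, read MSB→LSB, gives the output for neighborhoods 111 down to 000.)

  ### -> #   bit 7 = 1  t=0,i=7
  ##. -> .   bit 6 = 0  t=0,i=9
  #.# -> .   bit 5 = 0  t=0,i=10
  #.. -> .   bit 4 = 0  t=0,i=0
  .## -> .   bit 3 = 0  t=0,i=6
  .#. -> #   bit 2 = 1  t=0,i=2
  ..# -> .   bit 1 = 0  t=0,i=1
  ... -> #   bit 0 = 1  t=0,i=4
  bits 10000101 = 133

133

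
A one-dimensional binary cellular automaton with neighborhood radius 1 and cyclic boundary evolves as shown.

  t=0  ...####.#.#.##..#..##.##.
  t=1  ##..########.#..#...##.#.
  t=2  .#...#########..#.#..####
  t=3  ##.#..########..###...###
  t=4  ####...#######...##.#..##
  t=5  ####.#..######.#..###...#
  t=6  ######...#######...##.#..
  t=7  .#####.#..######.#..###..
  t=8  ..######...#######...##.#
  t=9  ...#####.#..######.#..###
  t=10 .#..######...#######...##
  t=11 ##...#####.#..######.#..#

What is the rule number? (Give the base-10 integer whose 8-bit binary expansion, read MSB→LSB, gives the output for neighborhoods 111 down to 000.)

229

  ###|#  b7=1 t=0,i=4
  ##.|#  b6=1 t=0,i=6
  #.#|#  b5=1 t=0,i=7
  #..|.  b4=0 t=0,i=14
  .##|.  b3=0 t=0,i=3
  .#.|#  b2=1 t=0,i=8
  ..#|.  b1=0 t=0,i=2
  ...|#  b0=1 t=0,i=0
  bits 11100101 = 229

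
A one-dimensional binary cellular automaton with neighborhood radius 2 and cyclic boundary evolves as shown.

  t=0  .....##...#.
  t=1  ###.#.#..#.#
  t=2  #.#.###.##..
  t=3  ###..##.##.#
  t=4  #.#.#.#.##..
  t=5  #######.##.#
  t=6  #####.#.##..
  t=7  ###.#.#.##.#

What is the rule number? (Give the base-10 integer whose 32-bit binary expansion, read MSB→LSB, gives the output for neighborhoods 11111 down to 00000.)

  [31] ##### => #  t=5,i=1
  [30] ####. => .  t=1,i=1
  [29] ###.# => #  t=1,i=2
  [28] ###.. => #  t=3,i=2
  [27] ##.## => .  t=2,i=7
  [26] ##.#. => .  t=1,i=3
  [25] ##..# => .  t=2,i=10
  [24] ##... => .  t=0,i=7
  [23] #.### => .  t=1,i=11
  [22] #.##. => #  t=2,i=8
  [21] #.#.# => #  t=1,i=4
  [20] #.#.. => #  t=1,i=6
  [19] #..## => #  t=3,i=4
  [18] #..#. => #  t=1,i=8
  [17] #...# => .  t=0,i=8
  [16] #.... => #  t=0,i=0
  [15] .#### => #  t=1,i=0
  [14] .###. => #  t=2,i=5
  [13] .##.# => #  t=3,i=6
  [12] .##.. => #  t=0,i=6
  [11] .#.## => .  t=1,i=10
  [10] .#.#. => #  t=1,i=5
  [9] .#..# => .  t=1,i=7
  [8] .#... => #  t=0,i=11
  [7] ..### => #  t=6,i=0
  [6] ..##. => .  t=0,i=5
  [5] ..#.# => #  t=1,i=9
  [4] ..#.. => .  t=0,i=10
  [3] ...## => #  t=0,i=4
  [2] ...#. => #  t=0,i=9
  [1] ....# => .  t=0,i=3
  [0] ..... => #  t=0,i=1
  bits 10110000011111011111010110101101 = 2961044909

2961044909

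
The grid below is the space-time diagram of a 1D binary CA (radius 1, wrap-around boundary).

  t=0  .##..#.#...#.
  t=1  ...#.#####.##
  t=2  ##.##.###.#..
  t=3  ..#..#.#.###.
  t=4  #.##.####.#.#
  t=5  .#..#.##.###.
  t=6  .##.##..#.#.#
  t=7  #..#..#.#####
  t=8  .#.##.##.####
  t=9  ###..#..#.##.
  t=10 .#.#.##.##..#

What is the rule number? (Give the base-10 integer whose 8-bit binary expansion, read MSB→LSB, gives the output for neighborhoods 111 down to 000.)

181

  [7] ### => #  t=1,i=6
  [6] ##. => .  t=0,i=2
  [5] #.# => #  t=0,i=6
  [4] #.. => #  t=0,i=3
  [3] .## => .  t=0,i=1
  [2] .#. => #  t=0,i=5
  [1] ..# => .  t=0,i=0
  [0] ... => #  t=0,i=9
  bits 10110101 = 181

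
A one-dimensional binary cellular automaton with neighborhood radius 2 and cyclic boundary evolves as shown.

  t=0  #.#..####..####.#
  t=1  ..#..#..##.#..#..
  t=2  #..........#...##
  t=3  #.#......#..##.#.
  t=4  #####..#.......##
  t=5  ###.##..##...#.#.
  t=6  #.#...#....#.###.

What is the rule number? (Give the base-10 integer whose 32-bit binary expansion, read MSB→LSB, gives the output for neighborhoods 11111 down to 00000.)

2998076834

  #####|#  b31=1 t=4,i=0
  ####.|.  b30=0 t=0,i=7
  ###.#|#  b29=1 t=0,i=14
  ###..|#  b28=1 t=0,i=8
  ##.##|.  b27=0 t=0,i=15
  ##.#.|.  b26=0 t=0,i=1
  ##..#|#  b25=1 t=0,i=9
  ##...|.  b24=0 t=2,i=1
  #.###|#  b23=1 t=5,i=0
  #.##.|.  b22=0 t=0,i=16
  #.#.#|#  b21=1 t=3,i=0
  #.#..|#  b20=1 t=0,i=2
  #..##|.  b19=0 t=0,i=4
  #..#.|.  b18=0 t=1,i=4
  #...#|#  b17=1 t=2,i=13
  #....|#  b16=1 t=1,i=16
  .####|.  b15=0 t=0,i=6
  .###.|.  b14=0 t=2,i=16
  .##.#|.  b13=0 t=0,i=0
  .##..|.  b12=0 t=5,i=5
  .#.##|.  b11=0 t=5,i=16
  .#.#.|#  b10=1 t=3,i=1
  .#..#|.  b9=0 t=0,i=3
  .#...|#  b8=1 t=1,i=15
  ..###|#  b7=1 t=0,i=5
  ..##.|.  b6=0 t=1,i=8
  ..#.#|#  b5=1 t=5,i=13
  ..#..|.  b4=0 t=1,i=2
  ...##|.  b3=0 t=2,i=14
  ...#.|.  b2=0 t=1,i=1
  ....#|#  b1=1 t=1,i=0
  .....|.  b0=0 t=2,i=3
  bits 10110010101100110000010110100010 = 2998076834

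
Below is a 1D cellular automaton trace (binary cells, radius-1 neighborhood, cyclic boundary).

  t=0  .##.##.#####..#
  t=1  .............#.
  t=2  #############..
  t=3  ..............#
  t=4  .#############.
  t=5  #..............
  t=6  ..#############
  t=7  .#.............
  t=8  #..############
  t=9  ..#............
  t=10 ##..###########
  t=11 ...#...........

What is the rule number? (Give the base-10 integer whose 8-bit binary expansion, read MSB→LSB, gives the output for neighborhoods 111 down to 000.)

3

  ### -> .   bit 7 = 0  t=0,i=8
  ##. -> .   bit 6 = 0  t=0,i=2
  #.# -> .   bit 5 = 0  t=0,i=0
  #.. -> .   bit 4 = 0  t=0,i=12
  .## -> .   bit 3 = 0  t=0,i=1
  .#. -> .   bit 2 = 0  t=0,i=14
  ..# -> #   bit 1 = 1  t=0,i=13
  ... -> #   bit 0 = 1  t=1,i=0
  bits 00000011 = 3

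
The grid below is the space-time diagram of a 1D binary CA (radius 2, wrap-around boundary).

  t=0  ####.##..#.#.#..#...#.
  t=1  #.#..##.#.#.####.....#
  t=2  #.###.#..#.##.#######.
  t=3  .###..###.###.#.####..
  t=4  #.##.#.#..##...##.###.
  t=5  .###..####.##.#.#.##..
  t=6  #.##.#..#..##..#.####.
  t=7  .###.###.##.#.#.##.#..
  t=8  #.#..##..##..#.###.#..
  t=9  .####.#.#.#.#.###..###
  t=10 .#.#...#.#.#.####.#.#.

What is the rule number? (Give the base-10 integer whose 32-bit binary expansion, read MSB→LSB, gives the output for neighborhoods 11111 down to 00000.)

3520953867

  ##### -> #   bit 31 = 1  t=2,i=16
  ####. -> #   bit 30 = 1  t=0,i=2
  ###.# -> .   bit 29 = 0  t=0,i=3
  ###.. -> #   bit 28 = 1  t=1,i=15
  ##.## -> .   bit 27 = 0  t=0,i=4
  ##.#. -> .   bit 26 = 0  t=1,i=1
  ##..# -> .   bit 25 = 0  t=0,i=7
  ##... -> #   bit 24 = 1  t=1,i=16
  #.### -> #   bit 23 = 1  t=0,i=0
  #.##. -> #   bit 22 = 1  t=0,i=5
  #.#.# -> .   bit 21 = 0  t=0,i=11
  #.#.. -> #   bit 20 = 1  t=0,i=13
  #..## -> #   bit 19 = 1  t=1,i=4
  #..#. -> #   bit 18 = 1  t=0,i=8
  #...# -> .   bit 17 = 0  t=0,i=18
  #.... -> #   bit 16 = 1  t=1,i=17
  .#### -> .   bit 15 = 0  t=0,i=1
  .###. -> #   bit 14 = 1  t=2,i=3
  .##.# -> #   bit 13 = 1  t=1,i=0
  .##.. -> #   bit 12 = 1  t=0,i=6
  .#.## -> #   bit 11 = 1  t=0,i=21
  .#.#. -> #   bit 10 = 1  t=0,i=10
  .#..# -> #   bit 9 = 1  t=0,i=14
  .#... -> .   bit 8 = 0  t=0,i=17
  ..### -> .   bit 7 = 0  t=3,i=1
  ..##. -> .   bit 6 = 0  t=1,i=5
  ..#.# -> .   bit 5 = 0  t=0,i=9
  ..#.. -> .   bit 4 = 0  t=0,i=16
  ...## -> #   bit 3 = 1  t=1,i=20
  ...#. -> .   bit 2 = 0  t=0,i=19
  ....# -> #   bit 1 = 1  t=1,i=19
  ..... -> #   bit 0 = 1  t=1,i=18
  bits 11010001110111010111111000001011 = 3520953867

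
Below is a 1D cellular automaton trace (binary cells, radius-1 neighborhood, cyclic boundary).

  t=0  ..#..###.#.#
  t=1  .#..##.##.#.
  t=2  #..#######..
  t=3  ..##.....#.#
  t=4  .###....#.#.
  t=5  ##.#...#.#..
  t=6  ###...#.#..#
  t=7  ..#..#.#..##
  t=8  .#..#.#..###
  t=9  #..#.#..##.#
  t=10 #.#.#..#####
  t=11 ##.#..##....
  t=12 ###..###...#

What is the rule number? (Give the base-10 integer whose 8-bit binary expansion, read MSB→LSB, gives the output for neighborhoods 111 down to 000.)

106

  nb ###: next=.  (t=0,i=6, bit7=0)
  nb ##.: next=#  (t=0,i=7, bit6=1)
  nb #.#: next=#  (t=0,i=8, bit5=1)
  nb #..: next=.  (t=0,i=0, bit4=0)
  nb .##: next=#  (t=0,i=5, bit3=1)
  nb .#.: next=.  (t=0,i=2, bit2=0)
  nb ..#: next=#  (t=0,i=1, bit1=1)
  nb ...: next=.  (t=3,i=5, bit0=0)
  bits 01101010 = 106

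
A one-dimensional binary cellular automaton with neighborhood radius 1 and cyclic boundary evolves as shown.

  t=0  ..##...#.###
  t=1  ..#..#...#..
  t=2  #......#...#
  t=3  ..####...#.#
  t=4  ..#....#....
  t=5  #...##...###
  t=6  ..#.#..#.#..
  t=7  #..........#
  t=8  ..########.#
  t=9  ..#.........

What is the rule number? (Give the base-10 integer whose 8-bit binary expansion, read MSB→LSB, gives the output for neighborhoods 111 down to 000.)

  ###|.  b7=0 t=0,i=10
  ##.|.  b6=0 t=0,i=3
  #.#|.  b5=0 t=0,i=8
  #..|.  b4=0 t=0,i=0
  .##|#  b3=1 t=0,i=2
  .#.|.  b2=0 t=0,i=7
  ..#|.  b1=0 t=0,i=1
  ...|#  b0=1 t=0,i=5
  bits 00001001 = 9

9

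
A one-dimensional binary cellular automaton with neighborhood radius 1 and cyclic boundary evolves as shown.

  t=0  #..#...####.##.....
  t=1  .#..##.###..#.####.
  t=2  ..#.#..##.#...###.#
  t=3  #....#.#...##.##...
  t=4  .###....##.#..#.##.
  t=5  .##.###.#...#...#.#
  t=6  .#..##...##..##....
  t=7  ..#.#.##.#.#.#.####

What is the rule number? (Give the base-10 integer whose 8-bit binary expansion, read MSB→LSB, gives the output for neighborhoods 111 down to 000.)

  ### -> #   bit 7 = 1  t=0,i=8
  ##. -> .   bit 6 = 0  t=0,i=10
  #.# -> .   bit 5 = 0  t=0,i=11
  #.. -> #   bit 4 = 1  t=0,i=1
  .## -> #   bit 3 = 1  t=0,i=7
  .#. -> .   bit 2 = 0  t=0,i=0
  ..# -> .   bit 1 = 0  t=0,i=2
  ... -> #   bit 0 = 1  t=0,i=5
  bits 10011001 = 153

153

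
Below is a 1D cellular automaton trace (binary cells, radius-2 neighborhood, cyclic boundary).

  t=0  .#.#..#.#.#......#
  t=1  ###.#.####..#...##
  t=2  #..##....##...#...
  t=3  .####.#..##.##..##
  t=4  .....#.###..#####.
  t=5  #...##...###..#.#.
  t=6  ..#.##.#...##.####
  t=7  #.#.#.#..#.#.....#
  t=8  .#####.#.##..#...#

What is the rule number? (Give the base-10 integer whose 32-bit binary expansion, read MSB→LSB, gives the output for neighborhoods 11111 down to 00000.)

  #####|#  b31=1 t=1,i=0
  ####.|.  b30=0 t=1,i=1
  ###.#|.  b29=0 t=1,i=2
  ###..|#  b28=1 t=1,i=9
  ##.##|.  b27=0 t=3,i=0
  ##.#.|#  b26=1 t=1,i=3
  ##..#|#  b25=1 t=1,i=10
  ##...|.  b24=0 t=2,i=5
  #.###|.  b23=0 t=1,i=6
  #.##.|#  b22=1 t=3,i=12
  #.#.#|#  b21=1 t=0,i=1
  #.#..|.  b20=0 t=0,i=3
  #..##|#  b19=1 t=2,i=2
  #..#.|.  b18=0 t=0,i=5
  #...#|#  b17=1 t=1,i=14
  #....|#  b16=1 t=0,i=12
  .####|.  b15=0 t=1,i=7
  .###.|.  b14=0 t=4,i=8
  .##.#|.  b13=0 t=3,i=10
  .##..|#  b12=1 t=2,i=4
  .#.##|.  b11=0 t=1,i=5
  .#.#.|#  b10=1 t=0,i=0
  .#..#|#  b9=1 t=0,i=4
  .#...|.  b8=0 t=0,i=11
  ..###|.  b7=0 t=1,i=16
  ..##.|#  b6=1 t=2,i=3
  ..#.#|#  b5=1 t=0,i=6
  ..#..|.  b4=0 t=1,i=12
  ...##|.  b3=0 t=1,i=15
  ...#.|#  b2=1 t=0,i=16
  ....#|.  b1=0 t=0,i=15
  .....|.  b0=0 t=0,i=13
  bits 10010110011010110001011001100100 = 2523600484

2523600484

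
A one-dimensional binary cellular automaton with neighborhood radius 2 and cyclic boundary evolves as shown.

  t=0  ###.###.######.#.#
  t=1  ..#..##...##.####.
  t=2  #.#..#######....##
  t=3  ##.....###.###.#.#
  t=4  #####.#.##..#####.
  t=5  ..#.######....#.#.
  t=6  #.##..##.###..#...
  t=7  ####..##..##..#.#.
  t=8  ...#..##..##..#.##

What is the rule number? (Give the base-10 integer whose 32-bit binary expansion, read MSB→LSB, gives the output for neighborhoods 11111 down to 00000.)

  [31] ##### => #  t=0,i=10
  [30] ####. => .  t=0,i=1
  [29] ###.# => #  t=0,i=2
  [28] ###.. => #  t=1,i=16
  [27] ##.## => .  t=0,i=3
  [26] ##.#. => #  t=0,i=14
  [25] ##..# => .  t=4,i=10
  [24] ##... => #  t=1,i=7
  [23] #.### => .  t=0,i=4
  [22] #.##. => #  t=4,i=8
  [21] #.#.# => #  t=0,i=15
  [20] #.#.. => .  t=2,i=2
  [19] #..## => .  t=1,i=4
  [18] #..#. => .  t=6,i=13
  [17] #...# => #  t=1,i=0
  [16] #.... => #  t=2,i=13
  [15] .#### => .  t=0,i=0
  [14] .###. => #  t=0,i=5
  [13] .##.# => #  t=1,i=11
  [12] .##.. => #  t=1,i=6
  [11] .#.## => #  t=0,i=16
  [10] .#.#. => .  t=5,i=15
  [9] .#..# => .  t=1,i=3
  [8] .#... => .  t=5,i=17
  [7] ..### => .  t=2,i=5
  [6] ..##. => #  t=1,i=5
  [5] ..#.# => #  t=5,i=2
  [4] ..#.. => #  t=1,i=2
  [3] ...## => #  t=1,i=9
  [2] ...#. => .  t=1,i=1
  [1] ....# => .  t=2,i=14
  [0] ..... => #  t=3,i=4
  bits 10110101011000110111100001111001 = 3043195001

3043195001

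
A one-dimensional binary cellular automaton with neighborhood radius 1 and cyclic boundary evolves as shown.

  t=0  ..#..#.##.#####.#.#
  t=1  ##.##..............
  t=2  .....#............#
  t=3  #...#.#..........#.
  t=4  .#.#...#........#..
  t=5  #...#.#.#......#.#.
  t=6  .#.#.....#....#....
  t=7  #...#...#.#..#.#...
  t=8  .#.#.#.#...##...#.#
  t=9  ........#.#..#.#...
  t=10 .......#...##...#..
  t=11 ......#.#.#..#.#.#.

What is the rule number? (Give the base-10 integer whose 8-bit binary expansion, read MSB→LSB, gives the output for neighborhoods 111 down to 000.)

18

  nb ###: next=.  (t=0,i=11, bit7=0)
  nb ##.: next=.  (t=0,i=8, bit6=0)
  nb #.#: next=.  (t=0,i=6, bit5=0)
  nb #..: next=#  (t=0,i=0, bit4=1)
  nb .##: next=.  (t=0,i=7, bit3=0)
  nb .#.: next=.  (t=0,i=2, bit2=0)
  nb ..#: next=#  (t=0,i=1, bit1=1)
  nb ...: next=.  (t=1,i=6, bit0=0)
  bits 00010010 = 18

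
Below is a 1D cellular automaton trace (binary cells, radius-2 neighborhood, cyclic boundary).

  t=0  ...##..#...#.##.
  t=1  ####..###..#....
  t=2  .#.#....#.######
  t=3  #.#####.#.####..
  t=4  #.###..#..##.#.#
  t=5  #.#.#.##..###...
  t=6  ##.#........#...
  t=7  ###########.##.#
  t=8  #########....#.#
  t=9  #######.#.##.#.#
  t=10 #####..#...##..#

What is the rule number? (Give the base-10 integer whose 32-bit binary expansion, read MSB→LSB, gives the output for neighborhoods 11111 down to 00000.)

  [31] ##### => #  t=2,i=12
  [30] ####. => .  t=1,i=2
  [29] ###.# => .  t=2,i=15
  [28] ###.. => #  t=1,i=3
  [27] ##.## => .  t=4,i=1
  [26] ##.#. => #  t=2,i=0
  [25] ##..# => .  t=0,i=5
  [24] ##... => .  t=0,i=15
  [23] #.### => #  t=2,i=10
  [22] #.##. => .  t=0,i=13
  [21] #.#.# => .  t=2,i=1
  [20] #.#.. => #  t=2,i=3
  [19] #..## => .  t=1,i=5
  [18] #..#. => #  t=0,i=6
  [17] #...# => .  t=0,i=9
  [16] #.... => #  t=0,i=0
  [15] .#### => #  t=1,i=1
  [14] .###. => .  t=1,i=7
  [13] .##.# => #  t=4,i=0
  [12] .##.. => .  t=0,i=4
  [11] .#.## => .  t=0,i=12
  [10] .#.#. => #  t=2,i=2
  [9] .#..# => .  t=4,i=8
  [8] .#... => #  t=0,i=8
  [7] ..### => .  t=1,i=0
  [6] ..##. => #  t=0,i=3
  [5] ..#.# => #  t=0,i=11
  [4] ..#.. => #  t=0,i=7
  [3] ...## => #  t=0,i=2
  [2] ...#. => .  t=0,i=10
  [1] ....# => #  t=0,i=1
  [0] ..... => #  t=6,i=6
  bits 10010100100101011010010101111011 = 2492835195

2492835195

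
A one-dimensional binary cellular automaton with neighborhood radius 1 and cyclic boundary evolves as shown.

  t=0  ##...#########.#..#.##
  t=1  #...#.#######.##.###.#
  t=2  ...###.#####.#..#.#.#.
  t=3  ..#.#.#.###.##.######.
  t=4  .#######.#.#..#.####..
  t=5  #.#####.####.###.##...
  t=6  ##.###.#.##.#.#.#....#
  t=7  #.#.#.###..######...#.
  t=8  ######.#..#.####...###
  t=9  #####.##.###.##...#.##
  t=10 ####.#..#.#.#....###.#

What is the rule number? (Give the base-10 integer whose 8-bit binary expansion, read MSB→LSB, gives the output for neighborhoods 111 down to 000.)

  ###|#  b7=1 t=0,i=0
  ##.|.  b6=0 t=0,i=1
  #.#|#  b5=1 t=0,i=14
  #..|.  b4=0 t=0,i=2
  .##|.  b3=0 t=0,i=5
  .#.|#  b2=1 t=0,i=15
  ..#|#  b1=1 t=0,i=4
  ...|.  b0=0 t=0,i=3
  bits 10100110 = 166

166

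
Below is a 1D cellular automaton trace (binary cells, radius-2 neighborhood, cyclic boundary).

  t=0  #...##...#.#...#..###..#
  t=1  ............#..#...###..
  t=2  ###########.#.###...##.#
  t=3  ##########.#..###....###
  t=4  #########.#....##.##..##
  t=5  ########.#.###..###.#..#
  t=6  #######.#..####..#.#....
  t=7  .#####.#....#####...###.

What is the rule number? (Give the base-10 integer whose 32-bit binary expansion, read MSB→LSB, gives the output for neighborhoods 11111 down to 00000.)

  #####|#  b31=1 t=2,i=1
  ####.|#  b30=1 t=2,i=9
  ###.#|.  b29=0 t=2,i=10
  ###..|#  b28=1 t=0,i=20
  ##.##|#  b27=1 t=2,i=22
  ##.#.|#  b26=1 t=2,i=11
  ##..#|#  b25=1 t=0,i=21
  ##...|.  b24=0 t=0,i=1
  #.###|#  b23=1 t=2,i=14
  #.##.|#  b22=1 t=4,i=18
  #.#.#|.  b21=0 t=2,i=12
  #.#..|.  b20=0 t=0,i=11
  #..##|.  b19=0 t=0,i=17
  #..#.|#  b18=1 t=1,i=14
  #...#|.  b17=0 t=0,i=2
  #....|#  b16=1 t=1,i=23
  .####|#  b15=1 t=2,i=0
  .###.|#  b14=1 t=0,i=19
  .##.#|#  b13=1 t=2,i=21
  .##..|.  b12=0 t=0,i=0
  .#.##|.  b11=0 t=2,i=13
  .#.#.|.  b10=0 t=0,i=10
  .#..#|.  b9=0 t=0,i=16
  .#...|#  b8=1 t=0,i=12
  ..###|.  b7=0 t=0,i=18
  ..##.|.  b6=0 t=0,i=4
  ..#.#|.  b5=0 t=0,i=9
  ..#..|#  b4=1 t=0,i=15
  ...##|.  b3=0 t=0,i=3
  ...#.|.  b2=0 t=0,i=8
  ....#|#  b1=1 t=1,i=10
  .....|#  b0=1 t=1,i=0
  bits 11011110110001011110000100010011 = 3737510163

3737510163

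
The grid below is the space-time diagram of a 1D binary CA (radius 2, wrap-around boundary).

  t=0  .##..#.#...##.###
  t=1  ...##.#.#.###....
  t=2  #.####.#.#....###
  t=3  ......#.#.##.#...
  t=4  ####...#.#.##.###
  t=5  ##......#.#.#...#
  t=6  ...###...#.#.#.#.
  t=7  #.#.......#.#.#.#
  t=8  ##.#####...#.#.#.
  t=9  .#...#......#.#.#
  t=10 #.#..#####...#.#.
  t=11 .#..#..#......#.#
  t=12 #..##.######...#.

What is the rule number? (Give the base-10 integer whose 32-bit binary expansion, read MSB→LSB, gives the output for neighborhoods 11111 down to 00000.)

  #####|#  b31=1 t=4,i=0
  ####.|.  b30=0 t=2,i=4
  ###.#|.  b29=0 t=0,i=16
  ###..|.  b28=0 t=1,i=12
  ##.##|.  b27=0 t=0,i=0
  ##.#.|#  b26=1 t=1,i=5
  ##..#|#  b25=1 t=0,i=3
  ##...|.  b24=0 t=1,i=13
  #.###|.  b23=0 t=0,i=14
  #.##.|.  b22=0 t=0,i=1
  #.#.#|.  b21=0 t=1,i=6
  #.#..|.  b20=0 t=0,i=7
  #..##|#  b19=1 t=10,i=4
  #..#.|#  b18=1 t=0,i=4
  #...#|.  b17=0 t=0,i=9
  #....|#  b16=1 t=1,i=14
  .####|.  b15=0 t=2,i=3
  .###.|.  b14=0 t=0,i=15
  .##.#|#  b13=1 t=0,i=12
  .##..|.  b12=0 t=0,i=2
  .#.##|#  b11=1 t=1,i=9
  .#.#.|#  b10=1 t=0,i=6
  .#..#|.  b9=0 t=10,i=3
  .#...|#  b8=1 t=0,i=8
  ..###|.  b7=0 t=2,i=14
  ..##.|#  b6=1 t=0,i=11
  ..#.#|.  b5=0 t=0,i=5
  ..#..|#  b4=1 t=9,i=5
  ...##|#  b3=1 t=0,i=10
  ...#.|.  b2=0 t=3,i=5
  ....#|.  b1=0 t=1,i=1
  .....|#  b0=1 t=1,i=0
  bits 10000110000011010010110101011001 = 2249010521

2249010521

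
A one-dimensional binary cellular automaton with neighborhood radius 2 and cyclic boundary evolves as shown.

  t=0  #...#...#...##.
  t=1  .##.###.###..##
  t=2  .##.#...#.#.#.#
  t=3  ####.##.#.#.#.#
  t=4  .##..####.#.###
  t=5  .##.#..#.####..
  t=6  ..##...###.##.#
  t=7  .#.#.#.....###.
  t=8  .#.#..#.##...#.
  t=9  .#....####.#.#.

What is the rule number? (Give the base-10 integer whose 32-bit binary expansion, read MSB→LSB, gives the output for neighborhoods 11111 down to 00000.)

  #####|#  b31=1 t=3,i=1
  ####.|#  b30=1 t=3,i=2
  ###.#|.  b29=0 t=1,i=6
  ###..|#  b28=1 t=1,i=10
  ##.##|.  b27=0 t=1,i=0
  ##.#.|#  b26=1 t=0,i=14
  ##..#|.  b25=0 t=1,i=11
  ##...|.  b24=0 t=5,i=13
  #.###|#  b23=1 t=1,i=4
  #.##.|#  b22=1 t=1,i=1
  #.#.#|#  b21=1 t=2,i=10
  #.#..|.  b20=0 t=0,i=0
  #..##|#  b19=1 t=1,i=12
  #..#.|.  b18=0 t=5,i=6
  #...#|#  b17=1 t=0,i=2
  #....|.  b16=0 t=7,i=7
  .####|.  b15=0 t=3,i=0
  .###.|.  b14=0 t=1,i=5
  .##.#|#  b13=1 t=0,i=13
  .##..|#  b12=1 t=4,i=2
  .#.##|#  b11=1 t=2,i=0
  .#.#.|.  b10=0 t=2,i=9
  .#..#|.  b9=0 t=5,i=5
  .#...|#  b8=1 t=0,i=1
  ..###|.  b7=0 t=4,i=5
  ..##.|.  b6=0 t=0,i=12
  ..#.#|#  b5=1 t=2,i=8
  ..#..|#  b4=1 t=0,i=4
  ...##|.  b3=0 t=0,i=11
  ...#.|.  b2=0 t=0,i=3
  ....#|#  b1=1 t=7,i=9
  .....|#  b0=1 t=7,i=8
  bits 11010100111010100011100100110011 = 3572119859

3572119859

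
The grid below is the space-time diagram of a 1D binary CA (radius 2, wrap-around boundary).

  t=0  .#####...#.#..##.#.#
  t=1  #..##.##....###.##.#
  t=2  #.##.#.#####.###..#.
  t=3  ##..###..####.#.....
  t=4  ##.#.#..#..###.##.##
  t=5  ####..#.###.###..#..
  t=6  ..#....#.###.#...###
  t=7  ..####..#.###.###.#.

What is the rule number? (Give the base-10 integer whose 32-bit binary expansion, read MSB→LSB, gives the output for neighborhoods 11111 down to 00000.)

  ##### -> #   bit 31 = 1  t=0,i=3
  ####. -> #   bit 30 = 1  t=0,i=4
  ###.# -> #   bit 29 = 1  t=1,i=14
  ###.. -> .   bit 28 = 0  t=0,i=5
  ##.## -> #   bit 27 = 1  t=1,i=5
  ##.#. -> #   bit 26 = 1  t=0,i=16
  ##..# -> .   bit 25 = 0  t=1,i=1
  ##... -> #   bit 24 = 1  t=0,i=6
  #.### -> .   bit 23 = 0  t=0,i=1
  #.##. -> .   bit 22 = 0  t=1,i=6
  #.#.# -> #   bit 21 = 1  t=0,i=17
  #.#.. -> .   bit 20 = 0  t=0,i=11
  #..## -> #   bit 19 = 1  t=0,i=13
  #..#. -> .   bit 18 = 0  t=2,i=17
  #...# -> #   bit 17 = 1  t=0,i=7
  #.... -> #   bit 16 = 1  t=1,i=9
  .#### -> .   bit 15 = 0  t=0,i=2
  .###. -> #   bit 14 = 1  t=1,i=13
  .##.# -> .   bit 13 = 0  t=0,i=15
  .##.. -> #   bit 12 = 1  t=1,i=0
  .#.## -> #   bit 11 = 1  t=0,i=0
  .#.#. -> .   bit 10 = 0  t=0,i=10
  .#..# -> #   bit 9 = 1  t=0,i=12
  .#... -> #   bit 8 = 1  t=3,i=15
  ..### -> .   bit 7 = 0  t=1,i=12
  ..##. -> #   bit 6 = 1  t=0,i=14
  ..#.# -> .   bit 5 = 0  t=0,i=9
  ..#.. -> #   bit 4 = 1  t=4,i=8
  ...## -> #   bit 3 = 1  t=1,i=11
  ...#. -> .   bit 2 = 0  t=0,i=8
  ....# -> #   bit 1 = 1  t=1,i=10
  ..... -> .   bit 0 = 0  t=3,i=17
  bits 11101101001010110101101101011010 = 3979041626

3979041626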